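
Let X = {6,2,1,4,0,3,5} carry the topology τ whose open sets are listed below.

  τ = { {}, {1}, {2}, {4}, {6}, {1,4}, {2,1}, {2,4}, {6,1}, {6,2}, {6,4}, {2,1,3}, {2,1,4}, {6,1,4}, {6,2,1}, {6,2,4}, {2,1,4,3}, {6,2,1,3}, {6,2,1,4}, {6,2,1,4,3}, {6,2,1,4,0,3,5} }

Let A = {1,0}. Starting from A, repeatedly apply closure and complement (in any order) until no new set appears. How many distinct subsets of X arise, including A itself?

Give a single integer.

6

X∖A={6,2,4,3,5}, int(X∖A)={6,2,4}, hence cl(A)={1,0,3,5}
Orbit (k=closure, c=complement):
  1. A     = {1,0}
  2. kA    = {1,0,3,5}
  3. cA    = {6,2,4,3,5}
  4. ckA   = {6,2,4}
  5. kcA   = {6,2,4,0,3,5}
  6. ckcA  = {1}
(closed under both — stop)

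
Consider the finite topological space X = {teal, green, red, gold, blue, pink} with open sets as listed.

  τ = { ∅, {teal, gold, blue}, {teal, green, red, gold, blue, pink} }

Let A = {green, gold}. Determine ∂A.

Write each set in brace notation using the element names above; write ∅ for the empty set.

{teal, green, red, gold, blue, pink}

open subsets of A: ∅; so int(A) = ∅
closure: X∖int(X∖A) = X∖∅ = {teal, green, red, gold, blue, pink}
∂A = {teal, green, red, gold, blue, pink} minus ∅ = {teal, green, red, gold, blue, pink}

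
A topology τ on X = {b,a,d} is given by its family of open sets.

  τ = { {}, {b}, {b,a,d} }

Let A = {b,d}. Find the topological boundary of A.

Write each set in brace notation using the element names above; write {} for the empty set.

interior: largest open inside A is {b} (from {}, {b})
cl via duality: int({a}) = {}, so X∖{} = {b,a,d}
cl∖int = {a,d}

{a,d}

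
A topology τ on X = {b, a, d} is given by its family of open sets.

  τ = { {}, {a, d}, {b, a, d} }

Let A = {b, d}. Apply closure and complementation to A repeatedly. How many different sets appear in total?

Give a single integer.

X∖A={a}, int(X∖A)={}, hence cl(A)={b, a, d}
Orbit (k=closure, c=complement):
  1. A     = {b, d}
  2. kA    = {b, a, d}
  3. cA    = {a}
  4. ckA   = {}
(closed under both — stop)

4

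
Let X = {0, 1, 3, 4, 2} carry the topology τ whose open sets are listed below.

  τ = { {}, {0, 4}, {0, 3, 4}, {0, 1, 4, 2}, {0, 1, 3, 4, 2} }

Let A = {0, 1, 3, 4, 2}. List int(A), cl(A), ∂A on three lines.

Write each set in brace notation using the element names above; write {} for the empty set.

int(A) = {0, 1, 3, 4, 2}
cl(A)  = {0, 1, 3, 4, 2}
∂A     = {}

opens ⊆ A: {}, {0, 4}, {0, 3, 4}, {0, 1, 4, 2}, {0, 1, 3, 4, 2}; union → int = {0, 1, 3, 4, 2}
complement {}; its interior {}; cl(A) = X∖{} = {0, 1, 3, 4, 2}
boundary = {0, 1, 3, 4, 2} ∖ {0, 1, 3, 4, 2} = {}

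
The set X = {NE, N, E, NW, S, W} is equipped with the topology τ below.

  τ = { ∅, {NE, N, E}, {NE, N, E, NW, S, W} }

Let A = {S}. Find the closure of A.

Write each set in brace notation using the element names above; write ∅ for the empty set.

cl via duality: int({NE, N, E, NW, W}) = {NE, N, E}, so X∖{NE, N, E} = {NW, S, W}

{NW, S, W}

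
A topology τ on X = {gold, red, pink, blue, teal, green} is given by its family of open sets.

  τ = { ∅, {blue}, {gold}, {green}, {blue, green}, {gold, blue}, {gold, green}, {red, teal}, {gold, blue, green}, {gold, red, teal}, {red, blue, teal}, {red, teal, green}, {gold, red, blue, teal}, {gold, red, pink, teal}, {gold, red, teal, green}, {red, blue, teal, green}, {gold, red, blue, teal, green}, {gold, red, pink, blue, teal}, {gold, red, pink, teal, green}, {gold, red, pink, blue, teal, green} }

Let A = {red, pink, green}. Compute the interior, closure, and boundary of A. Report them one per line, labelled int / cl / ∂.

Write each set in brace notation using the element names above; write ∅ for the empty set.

int(A) = {green}
cl(A)  = {red, pink, teal, green}
∂A     = {red, pink, teal}

U open, U⊆A: ∅, {green}. int(A) = ⋃ = {green}
X∖A={gold, blue, teal}, int(X∖A)={gold, blue}, hence cl(A)={red, pink, teal, green}
∂A: remove int from cl → {red, pink, teal}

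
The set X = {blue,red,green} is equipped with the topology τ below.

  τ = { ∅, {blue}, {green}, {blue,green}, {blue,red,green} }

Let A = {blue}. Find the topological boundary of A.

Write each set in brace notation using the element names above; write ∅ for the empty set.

open subsets of A: ∅, {blue}; so int(A) = {blue}
closure: X∖int(X∖A) = X∖{green} = {blue,red}
∂A = {blue,red} minus {blue} = {red}

{red}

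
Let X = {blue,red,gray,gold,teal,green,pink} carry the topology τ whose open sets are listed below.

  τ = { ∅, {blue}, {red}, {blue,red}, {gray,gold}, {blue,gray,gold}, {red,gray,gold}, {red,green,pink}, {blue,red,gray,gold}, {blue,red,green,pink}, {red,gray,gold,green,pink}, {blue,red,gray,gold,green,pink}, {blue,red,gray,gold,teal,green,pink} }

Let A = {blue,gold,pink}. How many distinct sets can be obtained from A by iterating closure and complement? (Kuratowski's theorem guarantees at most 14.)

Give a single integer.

complement {red,gray,teal,green}; its interior {red}; cl(A) = X∖{red} = {blue,gray,gold,teal,green,pink}
With k = closure, c = complement:
  1. A     = {blue,gold,pink}
  2. kA    = {blue,gray,gold,teal,green,pink}
  3. cA    = {red,gray,teal,green}
  4. ckA   = {red}
  5. kcA   = {red,gray,gold,teal,green,pink}
  6. kckA  = {red,teal,green,pink}
  7. ckcA  = {blue}
  8. ckckA = {blue,gray,gold}
  9. kckcA = {blue,teal}
  10. kckckA = {blue,gray,gold,teal}
  11. ckckcA = {red,gray,gold,green,pink}
  12. ckckckA = {red,green,pink}
k, c of each give nothing new

12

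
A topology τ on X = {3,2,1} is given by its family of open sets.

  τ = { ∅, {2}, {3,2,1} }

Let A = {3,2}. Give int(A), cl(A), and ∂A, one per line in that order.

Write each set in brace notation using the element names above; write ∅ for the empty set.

U open, U⊆A: ∅, {2}. int(A) = ⋃ = {2}
X∖A={1}, int(X∖A)=∅, hence cl(A)={3,2,1}
∂A: remove int from cl → {3,1}

int(A) = {2}
cl(A)  = {3,2,1}
∂A     = {3,1}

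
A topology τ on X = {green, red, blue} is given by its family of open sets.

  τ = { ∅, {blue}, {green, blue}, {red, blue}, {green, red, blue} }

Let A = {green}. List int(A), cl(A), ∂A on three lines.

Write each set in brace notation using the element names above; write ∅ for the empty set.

int(A) = ∅
cl(A)  = {green}
∂A     = {green}

open subsets of A: ∅; so int(A) = ∅
closure: X∖int(X∖A) = X∖{red, blue} = {green}
∂A = {green} minus ∅ = {green}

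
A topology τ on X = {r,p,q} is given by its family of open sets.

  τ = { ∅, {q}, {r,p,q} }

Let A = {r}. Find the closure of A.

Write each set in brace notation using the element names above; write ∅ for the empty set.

{r,p}

X∖A={p,q}, int(X∖A)={q}, hence cl(A)={r,p}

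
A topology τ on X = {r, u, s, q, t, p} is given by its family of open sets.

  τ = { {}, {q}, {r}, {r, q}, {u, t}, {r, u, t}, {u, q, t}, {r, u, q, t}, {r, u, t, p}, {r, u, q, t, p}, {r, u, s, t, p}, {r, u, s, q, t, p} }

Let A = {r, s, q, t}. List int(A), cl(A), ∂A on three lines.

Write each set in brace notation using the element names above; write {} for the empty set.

open subsets of A: {}, {q}, {r}, {r, q}; so int(A) = {r, q}
closure: X∖int(X∖A) = X∖{} = {r, u, s, q, t, p}
∂A = {r, u, s, q, t, p} minus {r, q} = {u, s, t, p}

int(A) = {r, q}
cl(A)  = {r, u, s, q, t, p}
∂A     = {u, s, t, p}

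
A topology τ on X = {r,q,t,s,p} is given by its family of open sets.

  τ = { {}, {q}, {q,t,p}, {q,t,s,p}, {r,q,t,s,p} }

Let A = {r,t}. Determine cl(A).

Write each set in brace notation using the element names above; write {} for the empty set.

{r,t,s,p}

cl via duality: int({q,s,p}) = {q}, so X∖{q} = {r,t,s,p}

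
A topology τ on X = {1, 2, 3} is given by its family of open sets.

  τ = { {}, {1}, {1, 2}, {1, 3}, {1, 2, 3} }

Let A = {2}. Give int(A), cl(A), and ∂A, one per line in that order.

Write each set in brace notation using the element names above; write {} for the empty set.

U open, U⊆A: {}. int(A) = ⋃ = {}
X∖A={1, 3}, int(X∖A)={1, 3}, hence cl(A)={2}
∂A: remove int from cl → {2}

int(A) = {}
cl(A)  = {2}
∂A     = {2}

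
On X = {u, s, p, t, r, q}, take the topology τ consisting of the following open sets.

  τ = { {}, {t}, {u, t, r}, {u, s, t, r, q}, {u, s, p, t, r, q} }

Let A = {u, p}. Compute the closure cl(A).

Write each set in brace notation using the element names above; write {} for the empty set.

{u, s, p, r, q}

cl via duality: int({s, t, r, q}) = {t}, so X∖{t} = {u, s, p, r, q}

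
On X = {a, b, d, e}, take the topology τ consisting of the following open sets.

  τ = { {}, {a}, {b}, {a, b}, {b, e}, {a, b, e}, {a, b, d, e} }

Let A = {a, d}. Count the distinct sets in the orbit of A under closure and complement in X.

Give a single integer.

4

complement {b, e}; its interior {b, e}; cl(A) = X∖{b, e} = {a, d}
With k = closure, c = complement:
  1. A     = {a, d}
  2. cA    = {b, e}
  3. kcA   = {b, d, e}
  4. ckcA  = {a}
k, c of each give nothing new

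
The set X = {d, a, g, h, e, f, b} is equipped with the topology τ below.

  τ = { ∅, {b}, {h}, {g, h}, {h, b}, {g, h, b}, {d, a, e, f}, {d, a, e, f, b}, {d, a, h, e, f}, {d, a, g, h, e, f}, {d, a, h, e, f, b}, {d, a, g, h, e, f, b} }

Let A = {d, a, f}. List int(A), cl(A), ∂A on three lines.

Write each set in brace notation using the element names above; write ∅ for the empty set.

interior: largest open inside A is ∅ (from ∅)
cl via duality: int({g, h, e, b}) = {g, h, b}, so X∖{g, h, b} = {d, a, e, f}
cl∖int = {d, a, e, f}

int(A) = ∅
cl(A)  = {d, a, e, f}
∂A     = {d, a, e, f}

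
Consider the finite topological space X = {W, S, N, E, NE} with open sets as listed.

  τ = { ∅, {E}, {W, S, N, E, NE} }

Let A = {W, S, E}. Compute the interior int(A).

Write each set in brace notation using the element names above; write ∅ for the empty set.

open subsets of A: ∅, {E}; so int(A) = {E}

{E}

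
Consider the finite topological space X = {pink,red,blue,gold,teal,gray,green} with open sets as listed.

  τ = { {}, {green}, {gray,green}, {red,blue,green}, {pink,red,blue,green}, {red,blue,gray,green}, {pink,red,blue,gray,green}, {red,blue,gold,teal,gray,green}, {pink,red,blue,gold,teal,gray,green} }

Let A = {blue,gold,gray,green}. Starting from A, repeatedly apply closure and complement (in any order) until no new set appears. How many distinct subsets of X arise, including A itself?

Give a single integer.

6

complement {pink,red,teal}; its interior {}; cl(A) = X∖{} = {pink,red,blue,gold,teal,gray,green}
With k = closure, c = complement:
  1. A     = {blue,gold,gray,green}
  2. kA    = {pink,red,blue,gold,teal,gray,green}
  3. cA    = {pink,red,teal}
  4. ckA   = {}
  5. kcA   = {pink,red,blue,gold,teal}
  6. ckcA  = {gray,green}
k, c of each give nothing new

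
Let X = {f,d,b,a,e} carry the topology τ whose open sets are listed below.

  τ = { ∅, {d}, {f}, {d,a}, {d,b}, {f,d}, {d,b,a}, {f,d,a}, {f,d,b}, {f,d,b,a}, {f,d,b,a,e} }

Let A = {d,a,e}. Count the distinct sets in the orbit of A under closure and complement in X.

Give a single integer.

closure: X∖int(X∖A) = X∖{f} = {d,b,a,e}
Let k=closure and c=complement:
  1. A     = {d,a,e}
  2. kA    = {d,b,a,e}
  3. cA    = {f,b}
  4. ckA   = {f}
  5. kcA   = {f,b,e}
  6. kckA  = {f,e}
  7. ckcA  = {d,a}
  8. ckckA = {d,b,a}
— saturated at 8

8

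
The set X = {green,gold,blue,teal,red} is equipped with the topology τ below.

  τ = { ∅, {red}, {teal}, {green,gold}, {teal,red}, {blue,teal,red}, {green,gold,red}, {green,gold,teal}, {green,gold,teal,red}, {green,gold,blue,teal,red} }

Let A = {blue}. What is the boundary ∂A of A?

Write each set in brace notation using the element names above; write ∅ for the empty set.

{blue}

U open, U⊆A: ∅. int(A) = ⋃ = ∅
X∖A={green,gold,teal,red}, int(X∖A)={green,gold,teal,red}, hence cl(A)={blue}
∂A: remove int from cl → {blue}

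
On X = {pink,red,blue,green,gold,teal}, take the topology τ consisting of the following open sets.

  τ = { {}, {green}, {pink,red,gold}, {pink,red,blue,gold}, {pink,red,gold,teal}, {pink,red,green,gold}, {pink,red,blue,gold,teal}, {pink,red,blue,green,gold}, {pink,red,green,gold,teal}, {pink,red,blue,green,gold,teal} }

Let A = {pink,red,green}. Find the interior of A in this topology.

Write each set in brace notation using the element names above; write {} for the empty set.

{green}

interior: largest open inside A is {green} (from {}, {green})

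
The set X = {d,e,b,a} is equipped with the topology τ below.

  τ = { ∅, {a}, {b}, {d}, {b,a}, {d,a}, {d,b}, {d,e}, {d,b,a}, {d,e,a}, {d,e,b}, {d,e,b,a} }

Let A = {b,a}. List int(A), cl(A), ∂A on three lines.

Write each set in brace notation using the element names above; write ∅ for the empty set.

open subsets of A: ∅, {b}, {a}, {b,a}; so int(A) = {b,a}
closure: X∖int(X∖A) = X∖{d,e} = {b,a}
∂A = {b,a} minus {b,a} = ∅

int(A) = {b,a}
cl(A)  = {b,a}
∂A     = ∅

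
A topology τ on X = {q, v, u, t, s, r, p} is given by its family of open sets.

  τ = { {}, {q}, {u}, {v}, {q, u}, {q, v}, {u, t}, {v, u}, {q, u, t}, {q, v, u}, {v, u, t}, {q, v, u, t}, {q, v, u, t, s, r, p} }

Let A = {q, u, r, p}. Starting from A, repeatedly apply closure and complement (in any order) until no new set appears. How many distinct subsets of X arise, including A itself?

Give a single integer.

cl via duality: int({v, t, s}) = {v}, so X∖{v} = {q, u, t, s, r, p}
Write k for closure, c for complement:
  1. A     = {q, u, r, p}
  2. kA    = {q, u, t, s, r, p}
  3. cA    = {v, t, s}
  4. ckA   = {v}
  5. kcA   = {v, t, s, r, p}
  6. kckA  = {v, s, r, p}
  7. ckcA  = {q, u}
  8. ckckA = {q, u, t}
applying k or c yields no new set

8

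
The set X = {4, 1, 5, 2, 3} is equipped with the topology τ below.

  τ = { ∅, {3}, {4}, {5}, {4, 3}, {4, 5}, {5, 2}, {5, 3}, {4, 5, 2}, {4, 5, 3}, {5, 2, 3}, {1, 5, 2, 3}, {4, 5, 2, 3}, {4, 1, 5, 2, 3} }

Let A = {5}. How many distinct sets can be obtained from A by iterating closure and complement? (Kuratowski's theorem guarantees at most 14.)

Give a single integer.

X∖A={4, 1, 2, 3}, int(X∖A)={4, 3}, hence cl(A)={1, 5, 2}
Orbit (k=closure, c=complement):
  1. A     = {5}
  2. kA    = {1, 5, 2}
  3. cA    = {4, 1, 2, 3}
  4. ckA   = {4, 3}
  5. kckA  = {4, 1, 3}
  6. ckckA = {5, 2}
(closed under both — stop)

6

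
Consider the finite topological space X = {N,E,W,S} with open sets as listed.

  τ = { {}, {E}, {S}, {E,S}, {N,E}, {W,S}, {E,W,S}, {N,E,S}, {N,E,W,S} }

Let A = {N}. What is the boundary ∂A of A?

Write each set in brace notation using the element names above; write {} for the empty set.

{N}

U open, U⊆A: {}. int(A) = ⋃ = {}
X∖A={E,W,S}, int(X∖A)={E,W,S}, hence cl(A)={N}
∂A: remove int from cl → {N}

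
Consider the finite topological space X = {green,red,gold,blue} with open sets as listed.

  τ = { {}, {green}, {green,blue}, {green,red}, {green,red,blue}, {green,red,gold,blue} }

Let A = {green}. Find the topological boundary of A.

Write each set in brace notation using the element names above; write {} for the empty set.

{red,gold,blue}

opens ⊆ A: {}, {green}; union → int = {green}
complement {red,gold,blue}; its interior {}; cl(A) = X∖{} = {green,red,gold,blue}
boundary = {green,red,gold,blue} ∖ {green} = {red,gold,blue}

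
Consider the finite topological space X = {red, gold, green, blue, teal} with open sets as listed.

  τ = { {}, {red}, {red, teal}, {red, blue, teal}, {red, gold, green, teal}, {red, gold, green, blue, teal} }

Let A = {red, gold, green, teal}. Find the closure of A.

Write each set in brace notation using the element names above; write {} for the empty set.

closure: X∖int(X∖A) = X∖{} = {red, gold, green, blue, teal}

{red, gold, green, blue, teal}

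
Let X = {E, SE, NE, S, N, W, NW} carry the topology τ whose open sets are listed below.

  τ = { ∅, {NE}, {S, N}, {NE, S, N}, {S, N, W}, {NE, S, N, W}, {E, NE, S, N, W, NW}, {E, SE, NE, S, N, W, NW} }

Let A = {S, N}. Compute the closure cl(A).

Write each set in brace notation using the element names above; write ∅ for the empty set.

{E, SE, S, N, W, NW}

closure: X∖int(X∖A) = X∖{NE} = {E, SE, S, N, W, NW}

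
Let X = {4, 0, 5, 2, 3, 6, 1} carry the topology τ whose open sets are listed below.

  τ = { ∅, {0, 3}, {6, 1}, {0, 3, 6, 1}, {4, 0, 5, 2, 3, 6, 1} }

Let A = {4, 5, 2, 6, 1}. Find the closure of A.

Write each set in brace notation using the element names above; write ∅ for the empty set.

{4, 5, 2, 6, 1}

X∖A={0, 3}, int(X∖A)={0, 3}, hence cl(A)={4, 5, 2, 6, 1}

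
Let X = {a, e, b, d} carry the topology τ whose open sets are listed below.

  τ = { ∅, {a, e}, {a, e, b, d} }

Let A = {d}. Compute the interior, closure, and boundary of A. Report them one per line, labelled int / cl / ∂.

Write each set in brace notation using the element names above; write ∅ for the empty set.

open subsets of A: ∅; so int(A) = ∅
closure: X∖int(X∖A) = X∖{a, e} = {b, d}
∂A = {b, d} minus ∅ = {b, d}

int(A) = ∅
cl(A)  = {b, d}
∂A     = {b, d}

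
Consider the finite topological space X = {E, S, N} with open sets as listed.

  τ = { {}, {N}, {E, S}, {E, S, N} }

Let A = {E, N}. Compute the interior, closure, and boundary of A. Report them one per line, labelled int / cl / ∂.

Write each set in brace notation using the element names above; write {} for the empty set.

interior: largest open inside A is {N} (from {}, {N})
cl via duality: int({S}) = {}, so X∖{} = {E, S, N}
cl∖int = {E, S}

int(A) = {N}
cl(A)  = {E, S, N}
∂A     = {E, S}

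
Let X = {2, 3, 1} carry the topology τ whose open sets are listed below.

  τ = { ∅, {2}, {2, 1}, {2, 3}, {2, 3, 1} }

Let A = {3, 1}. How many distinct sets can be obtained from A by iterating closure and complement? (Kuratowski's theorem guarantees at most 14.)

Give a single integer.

4

complement {2}; its interior {2}; cl(A) = X∖{2} = {3, 1}
With k = closure, c = complement:
  1. A     = {3, 1}
  2. cA    = {2}
  3. kcA   = {2, 3, 1}
  4. ckcA  = ∅
k, c of each give nothing new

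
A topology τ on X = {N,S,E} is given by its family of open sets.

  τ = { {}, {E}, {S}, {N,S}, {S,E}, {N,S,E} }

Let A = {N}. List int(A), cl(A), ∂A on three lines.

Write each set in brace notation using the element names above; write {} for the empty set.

int(A) = {}
cl(A)  = {N}
∂A     = {N}

interior: largest open inside A is {} (from {})
cl via duality: int({S,E}) = {S,E}, so X∖{S,E} = {N}
cl∖int = {N}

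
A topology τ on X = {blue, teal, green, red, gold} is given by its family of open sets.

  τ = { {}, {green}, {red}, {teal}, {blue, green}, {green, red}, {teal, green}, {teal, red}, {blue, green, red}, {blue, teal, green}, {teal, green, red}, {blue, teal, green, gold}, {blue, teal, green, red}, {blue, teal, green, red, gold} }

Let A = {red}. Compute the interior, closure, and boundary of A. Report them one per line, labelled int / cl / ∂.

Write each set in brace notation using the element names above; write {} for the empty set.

interior: largest open inside A is {red} (from {}, {red})
cl via duality: int({blue, teal, green, gold}) = {blue, teal, green, gold}, so X∖{blue, teal, green, gold} = {red}
cl∖int = {}

int(A) = {red}
cl(A)  = {red}
∂A     = {}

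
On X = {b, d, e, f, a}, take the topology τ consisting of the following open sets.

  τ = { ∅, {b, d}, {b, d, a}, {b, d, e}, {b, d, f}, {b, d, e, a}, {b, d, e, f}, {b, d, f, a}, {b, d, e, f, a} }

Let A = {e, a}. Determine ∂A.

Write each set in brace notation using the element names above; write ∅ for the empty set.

interior: largest open inside A is ∅ (from ∅)
cl via duality: int({b, d, f}) = {b, d, f}, so X∖{b, d, f} = {e, a}
cl∖int = {e, a}

{e, a}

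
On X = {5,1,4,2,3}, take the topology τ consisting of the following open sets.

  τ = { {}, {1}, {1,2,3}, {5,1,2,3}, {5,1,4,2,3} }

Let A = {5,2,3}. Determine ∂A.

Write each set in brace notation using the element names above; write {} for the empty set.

{5,4,2,3}

opens ⊆ A: {}; union → int = {}
complement {1,4}; its interior {1}; cl(A) = X∖{1} = {5,4,2,3}
boundary = {5,4,2,3} ∖ {} = {5,4,2,3}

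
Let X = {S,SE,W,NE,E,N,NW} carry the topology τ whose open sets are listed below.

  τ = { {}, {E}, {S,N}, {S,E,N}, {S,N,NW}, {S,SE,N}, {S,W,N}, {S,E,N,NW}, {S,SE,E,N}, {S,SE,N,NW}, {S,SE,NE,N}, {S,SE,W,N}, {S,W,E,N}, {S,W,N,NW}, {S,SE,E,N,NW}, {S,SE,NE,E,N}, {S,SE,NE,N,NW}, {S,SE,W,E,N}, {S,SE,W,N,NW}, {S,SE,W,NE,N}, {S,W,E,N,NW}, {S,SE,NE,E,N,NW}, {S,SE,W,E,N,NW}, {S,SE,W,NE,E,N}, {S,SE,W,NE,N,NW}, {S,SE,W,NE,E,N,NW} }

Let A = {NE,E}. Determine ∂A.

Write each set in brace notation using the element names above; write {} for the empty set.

open subsets of A: {}, {E}; so int(A) = {E}
closure: X∖int(X∖A) = X∖{S,SE,W,N,NW} = {NE,E}
∂A = {NE,E} minus {E} = {NE}

{NE}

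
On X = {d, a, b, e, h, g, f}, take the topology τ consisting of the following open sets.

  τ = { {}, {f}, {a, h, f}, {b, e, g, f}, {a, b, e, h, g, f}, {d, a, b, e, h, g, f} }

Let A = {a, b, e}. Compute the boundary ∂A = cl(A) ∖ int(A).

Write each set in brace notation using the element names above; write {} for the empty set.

{d, a, b, e, h, g}

opens ⊆ A: {}; union → int = {}
complement {d, h, g, f}; its interior {f}; cl(A) = X∖{f} = {d, a, b, e, h, g}
boundary = {d, a, b, e, h, g} ∖ {} = {d, a, b, e, h, g}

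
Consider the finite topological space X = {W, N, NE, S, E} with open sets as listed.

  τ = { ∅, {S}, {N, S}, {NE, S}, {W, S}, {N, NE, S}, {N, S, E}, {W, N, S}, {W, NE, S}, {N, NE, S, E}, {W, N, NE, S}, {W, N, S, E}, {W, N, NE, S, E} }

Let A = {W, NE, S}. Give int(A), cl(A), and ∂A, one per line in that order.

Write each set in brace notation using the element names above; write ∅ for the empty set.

interior: largest open inside A is {W, NE, S} (from ∅, {S}, {NE, S}, {W, S}, {W, NE, S})
cl via duality: int({N, E}) = ∅, so X∖∅ = {W, N, NE, S, E}
cl∖int = {N, E}

int(A) = {W, NE, S}
cl(A)  = {W, N, NE, S, E}
∂A     = {N, E}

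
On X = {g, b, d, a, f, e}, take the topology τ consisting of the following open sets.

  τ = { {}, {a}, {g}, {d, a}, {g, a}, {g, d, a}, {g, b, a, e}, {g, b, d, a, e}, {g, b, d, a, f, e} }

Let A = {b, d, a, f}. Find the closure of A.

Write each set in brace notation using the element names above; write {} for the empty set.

{b, d, a, f, e}

complement {g, e}; its interior {g}; cl(A) = X∖{g} = {b, d, a, f, e}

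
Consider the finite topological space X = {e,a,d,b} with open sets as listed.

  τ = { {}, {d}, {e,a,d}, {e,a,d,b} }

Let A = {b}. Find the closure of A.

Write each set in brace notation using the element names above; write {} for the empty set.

X∖A={e,a,d}, int(X∖A)={e,a,d}, hence cl(A)={b}

{b}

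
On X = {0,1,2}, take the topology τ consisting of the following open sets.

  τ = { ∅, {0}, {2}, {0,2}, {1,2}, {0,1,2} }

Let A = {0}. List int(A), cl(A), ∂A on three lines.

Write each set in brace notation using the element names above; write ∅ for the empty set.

open subsets of A: ∅, {0}; so int(A) = {0}
closure: X∖int(X∖A) = X∖{1,2} = {0}
∂A = {0} minus {0} = ∅

int(A) = {0}
cl(A)  = {0}
∂A     = ∅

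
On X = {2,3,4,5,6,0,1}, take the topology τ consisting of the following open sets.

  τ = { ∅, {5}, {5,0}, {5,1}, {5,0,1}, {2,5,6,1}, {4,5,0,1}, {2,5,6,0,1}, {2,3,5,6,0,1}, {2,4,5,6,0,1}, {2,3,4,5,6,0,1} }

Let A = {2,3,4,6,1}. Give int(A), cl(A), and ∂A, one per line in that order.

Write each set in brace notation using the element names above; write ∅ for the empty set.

int(A) = ∅
cl(A)  = {2,3,4,6,1}
∂A     = {2,3,4,6,1}

interior: largest open inside A is ∅ (from ∅)
cl via duality: int({5,0}) = {5,0}, so X∖{5,0} = {2,3,4,6,1}
cl∖int = {2,3,4,6,1}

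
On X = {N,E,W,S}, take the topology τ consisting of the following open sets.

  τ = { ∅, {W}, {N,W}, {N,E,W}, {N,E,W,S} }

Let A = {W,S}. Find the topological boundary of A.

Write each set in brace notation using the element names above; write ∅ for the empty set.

{N,E,S}

opens ⊆ A: ∅, {W}; union → int = {W}
complement {N,E}; its interior ∅; cl(A) = X∖∅ = {N,E,W,S}
boundary = {N,E,W,S} ∖ {W} = {N,E,S}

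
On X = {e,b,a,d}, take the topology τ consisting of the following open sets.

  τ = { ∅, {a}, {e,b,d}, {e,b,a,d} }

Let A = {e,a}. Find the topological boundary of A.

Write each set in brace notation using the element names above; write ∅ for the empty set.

{e,b,d}

U open, U⊆A: ∅, {a}. int(A) = ⋃ = {a}
X∖A={b,d}, int(X∖A)=∅, hence cl(A)={e,b,a,d}
∂A: remove int from cl → {e,b,d}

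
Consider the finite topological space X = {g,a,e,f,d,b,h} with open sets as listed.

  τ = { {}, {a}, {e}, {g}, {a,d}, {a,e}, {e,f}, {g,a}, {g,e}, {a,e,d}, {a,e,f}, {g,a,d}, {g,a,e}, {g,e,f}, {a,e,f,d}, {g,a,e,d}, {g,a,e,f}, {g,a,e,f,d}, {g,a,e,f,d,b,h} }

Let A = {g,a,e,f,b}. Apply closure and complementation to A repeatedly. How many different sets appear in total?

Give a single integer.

cl via duality: int({d,h}) = {}, so X∖{} = {g,a,e,f,d,b,h}
Write k for closure, c for complement:
  1. A     = {g,a,e,f,b}
  2. kA    = {g,a,e,f,d,b,h}
  3. cA    = {d,h}
  4. ckA   = {}
  5. kcA   = {d,b,h}
  6. ckcA  = {g,a,e,f}
applying k or c yields no new set

6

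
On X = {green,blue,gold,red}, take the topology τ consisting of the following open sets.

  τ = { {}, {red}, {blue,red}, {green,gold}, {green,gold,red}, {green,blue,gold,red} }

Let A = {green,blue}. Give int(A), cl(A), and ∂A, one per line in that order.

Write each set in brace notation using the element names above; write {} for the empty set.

opens ⊆ A: {}; union → int = {}
complement {gold,red}; its interior {red}; cl(A) = X∖{red} = {green,blue,gold}
boundary = {green,blue,gold} ∖ {} = {green,blue,gold}

int(A) = {}
cl(A)  = {green,blue,gold}
∂A     = {green,blue,gold}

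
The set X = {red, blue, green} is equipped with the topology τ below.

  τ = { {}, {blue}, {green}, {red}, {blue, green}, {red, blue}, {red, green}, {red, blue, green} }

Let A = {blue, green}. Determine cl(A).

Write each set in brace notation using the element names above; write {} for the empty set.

{blue, green}

closure: X∖int(X∖A) = X∖{red} = {blue, green}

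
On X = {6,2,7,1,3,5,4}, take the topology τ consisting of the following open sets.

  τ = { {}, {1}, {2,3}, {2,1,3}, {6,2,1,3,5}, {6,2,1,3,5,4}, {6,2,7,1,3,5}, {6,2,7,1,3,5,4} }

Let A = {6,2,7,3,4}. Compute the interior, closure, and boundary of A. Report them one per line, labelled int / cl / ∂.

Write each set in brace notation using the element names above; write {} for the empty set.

int(A) = {2,3}
cl(A)  = {6,2,7,3,5,4}
∂A     = {6,7,5,4}

interior: largest open inside A is {2,3} (from {}, {2,3})
cl via duality: int({1,5}) = {1}, so X∖{1} = {6,2,7,3,5,4}
cl∖int = {6,7,5,4}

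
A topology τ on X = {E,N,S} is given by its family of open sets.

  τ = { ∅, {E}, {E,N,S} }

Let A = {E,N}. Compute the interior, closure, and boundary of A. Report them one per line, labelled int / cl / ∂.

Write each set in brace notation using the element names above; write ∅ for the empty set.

int(A) = {E}
cl(A)  = {E,N,S}
∂A     = {N,S}

U open, U⊆A: ∅, {E}. int(A) = ⋃ = {E}
X∖A={S}, int(X∖A)=∅, hence cl(A)={E,N,S}
∂A: remove int from cl → {N,S}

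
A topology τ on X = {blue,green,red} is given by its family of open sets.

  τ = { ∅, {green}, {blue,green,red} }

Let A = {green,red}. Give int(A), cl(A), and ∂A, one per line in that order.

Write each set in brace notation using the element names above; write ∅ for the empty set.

opens ⊆ A: ∅, {green}; union → int = {green}
complement {blue}; its interior ∅; cl(A) = X∖∅ = {blue,green,red}
boundary = {blue,green,red} ∖ {green} = {blue,red}

int(A) = {green}
cl(A)  = {blue,green,red}
∂A     = {blue,red}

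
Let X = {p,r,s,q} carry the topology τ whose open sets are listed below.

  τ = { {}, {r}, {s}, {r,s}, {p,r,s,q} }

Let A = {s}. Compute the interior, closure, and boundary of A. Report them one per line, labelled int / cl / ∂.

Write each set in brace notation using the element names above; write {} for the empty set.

opens ⊆ A: {}, {s}; union → int = {s}
complement {p,r,q}; its interior {r}; cl(A) = X∖{r} = {p,s,q}
boundary = {p,s,q} ∖ {s} = {p,q}

int(A) = {s}
cl(A)  = {p,s,q}
∂A     = {p,q}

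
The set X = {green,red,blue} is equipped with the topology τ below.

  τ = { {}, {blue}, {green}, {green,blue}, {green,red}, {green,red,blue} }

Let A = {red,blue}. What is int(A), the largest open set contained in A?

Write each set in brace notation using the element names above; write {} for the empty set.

opens ⊆ A: {}, {blue}; union → int = {blue}

{blue}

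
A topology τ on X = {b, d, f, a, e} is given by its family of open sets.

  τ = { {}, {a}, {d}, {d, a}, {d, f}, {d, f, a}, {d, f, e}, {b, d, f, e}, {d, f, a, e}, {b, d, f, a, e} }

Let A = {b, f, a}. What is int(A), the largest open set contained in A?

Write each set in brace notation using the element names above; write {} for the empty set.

open subsets of A: {}, {a}; so int(A) = {a}

{a}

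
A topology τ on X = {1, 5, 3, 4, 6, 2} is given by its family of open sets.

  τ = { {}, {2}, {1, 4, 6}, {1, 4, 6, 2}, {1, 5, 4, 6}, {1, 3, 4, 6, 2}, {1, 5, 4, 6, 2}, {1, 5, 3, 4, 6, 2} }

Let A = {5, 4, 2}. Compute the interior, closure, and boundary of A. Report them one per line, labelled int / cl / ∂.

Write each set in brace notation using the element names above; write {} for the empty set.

opens ⊆ A: {}, {2}; union → int = {2}
complement {1, 3, 6}; its interior {}; cl(A) = X∖{} = {1, 5, 3, 4, 6, 2}
boundary = {1, 5, 3, 4, 6, 2} ∖ {2} = {1, 5, 3, 4, 6}

int(A) = {2}
cl(A)  = {1, 5, 3, 4, 6, 2}
∂A     = {1, 5, 3, 4, 6}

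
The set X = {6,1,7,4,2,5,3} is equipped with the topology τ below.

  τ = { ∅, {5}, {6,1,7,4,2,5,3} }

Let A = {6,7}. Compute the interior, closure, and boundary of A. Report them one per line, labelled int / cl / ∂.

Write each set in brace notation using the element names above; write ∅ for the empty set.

int(A) = ∅
cl(A)  = {6,1,7,4,2,3}
∂A     = {6,1,7,4,2,3}

interior: largest open inside A is ∅ (from ∅)
cl via duality: int({1,4,2,5,3}) = {5}, so X∖{5} = {6,1,7,4,2,3}
cl∖int = {6,1,7,4,2,3}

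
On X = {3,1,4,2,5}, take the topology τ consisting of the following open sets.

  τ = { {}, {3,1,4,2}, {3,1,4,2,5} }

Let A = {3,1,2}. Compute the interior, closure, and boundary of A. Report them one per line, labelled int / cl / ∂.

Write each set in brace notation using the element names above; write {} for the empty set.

open subsets of A: {}; so int(A) = {}
closure: X∖int(X∖A) = X∖{} = {3,1,4,2,5}
∂A = {3,1,4,2,5} minus {} = {3,1,4,2,5}

int(A) = {}
cl(A)  = {3,1,4,2,5}
∂A     = {3,1,4,2,5}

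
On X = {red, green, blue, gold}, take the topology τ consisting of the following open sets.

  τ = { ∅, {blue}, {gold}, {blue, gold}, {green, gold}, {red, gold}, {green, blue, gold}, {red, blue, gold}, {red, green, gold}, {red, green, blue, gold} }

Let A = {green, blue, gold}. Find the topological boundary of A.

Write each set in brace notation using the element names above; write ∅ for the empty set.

{red}

opens ⊆ A: ∅, {gold}, {blue}, {green, gold}, {blue, gold}, {green, blue, gold}; union → int = {green, blue, gold}
complement {red}; its interior ∅; cl(A) = X∖∅ = {red, green, blue, gold}
boundary = {red, green, blue, gold} ∖ {green, blue, gold} = {red}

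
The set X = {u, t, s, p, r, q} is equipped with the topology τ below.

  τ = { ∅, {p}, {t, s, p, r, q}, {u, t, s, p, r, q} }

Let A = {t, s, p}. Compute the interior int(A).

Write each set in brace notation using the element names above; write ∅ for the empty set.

{p}

interior: largest open inside A is {p} (from ∅, {p})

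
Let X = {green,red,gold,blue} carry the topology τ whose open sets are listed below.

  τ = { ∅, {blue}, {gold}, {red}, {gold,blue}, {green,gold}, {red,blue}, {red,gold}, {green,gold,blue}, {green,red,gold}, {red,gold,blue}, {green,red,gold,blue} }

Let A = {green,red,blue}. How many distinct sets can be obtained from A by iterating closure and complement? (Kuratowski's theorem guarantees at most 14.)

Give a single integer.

cl via duality: int({gold}) = {gold}, so X∖{gold} = {green,red,blue}
Write k for closure, c for complement:
  1. A     = {green,red,blue}
  2. cA    = {gold}
  3. kcA   = {green,gold}
  4. ckcA  = {red,blue}
applying k or c yields no new set

4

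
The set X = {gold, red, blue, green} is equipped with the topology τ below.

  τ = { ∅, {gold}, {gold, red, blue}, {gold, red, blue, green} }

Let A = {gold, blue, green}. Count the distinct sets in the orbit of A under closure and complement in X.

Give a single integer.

closure: X∖int(X∖A) = X∖∅ = {gold, red, blue, green}
Let k=closure and c=complement:
  1. A     = {gold, blue, green}
  2. kA    = {gold, red, blue, green}
  3. cA    = {red}
  4. ckA   = ∅
  5. kcA   = {red, blue, green}
  6. ckcA  = {gold}
— saturated at 6

6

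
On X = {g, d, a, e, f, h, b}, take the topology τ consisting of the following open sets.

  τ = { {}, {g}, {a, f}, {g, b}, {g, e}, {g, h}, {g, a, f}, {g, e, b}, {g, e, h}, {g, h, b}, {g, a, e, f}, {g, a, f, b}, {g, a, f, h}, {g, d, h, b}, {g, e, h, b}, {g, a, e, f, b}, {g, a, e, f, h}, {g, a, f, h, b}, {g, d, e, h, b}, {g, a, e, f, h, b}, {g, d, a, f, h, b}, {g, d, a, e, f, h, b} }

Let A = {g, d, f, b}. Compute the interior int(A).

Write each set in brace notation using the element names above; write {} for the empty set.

{g, b}

interior: largest open inside A is {g, b} (from {}, {g}, {g, b})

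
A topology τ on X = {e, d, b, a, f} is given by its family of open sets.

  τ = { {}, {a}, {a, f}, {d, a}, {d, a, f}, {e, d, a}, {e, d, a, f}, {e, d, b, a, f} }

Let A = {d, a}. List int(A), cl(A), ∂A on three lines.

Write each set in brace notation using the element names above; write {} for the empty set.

int(A) = {d, a}
cl(A)  = {e, d, b, a, f}
∂A     = {e, b, f}

open subsets of A: {}, {a}, {d, a}; so int(A) = {d, a}
closure: X∖int(X∖A) = X∖{} = {e, d, b, a, f}
∂A = {e, d, b, a, f} minus {d, a} = {e, b, f}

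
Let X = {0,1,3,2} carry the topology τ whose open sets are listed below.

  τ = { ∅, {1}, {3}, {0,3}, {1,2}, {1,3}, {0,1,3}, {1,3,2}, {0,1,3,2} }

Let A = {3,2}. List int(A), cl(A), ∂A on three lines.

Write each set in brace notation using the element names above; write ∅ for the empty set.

interior: largest open inside A is {3} (from ∅, {3})
cl via duality: int({0,1}) = {1}, so X∖{1} = {0,3,2}
cl∖int = {0,2}

int(A) = {3}
cl(A)  = {0,3,2}
∂A     = {0,2}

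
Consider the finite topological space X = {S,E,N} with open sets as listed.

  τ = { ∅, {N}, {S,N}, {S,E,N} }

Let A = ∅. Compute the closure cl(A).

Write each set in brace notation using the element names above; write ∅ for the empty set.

X∖A={S,E,N}, int(X∖A)={S,E,N}, hence cl(A)=∅

∅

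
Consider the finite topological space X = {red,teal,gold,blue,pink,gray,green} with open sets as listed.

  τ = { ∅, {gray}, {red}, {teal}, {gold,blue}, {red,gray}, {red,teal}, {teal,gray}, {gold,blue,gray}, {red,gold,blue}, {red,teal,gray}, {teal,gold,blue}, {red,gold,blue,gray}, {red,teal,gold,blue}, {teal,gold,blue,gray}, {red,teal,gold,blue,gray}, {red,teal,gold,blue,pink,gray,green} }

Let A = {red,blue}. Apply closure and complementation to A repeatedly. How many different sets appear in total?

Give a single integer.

closure: X∖int(X∖A) = X∖{teal,gray} = {red,gold,blue,pink,green}
Let k=closure and c=complement:
  1. A     = {red,blue}
  2. kA    = {red,gold,blue,pink,green}
  3. cA    = {teal,gold,pink,gray,green}
  4. ckA   = {teal,gray}
  5. kcA   = {teal,gold,blue,pink,gray,green}
  6. kckA  = {teal,pink,gray,green}
  7. ckcA  = {red}
  8. ckckA = {red,gold,blue}
  9. kckcA = {red,pink,green}
  10. ckckcA = {teal,gold,blue,gray}
— saturated at 10

10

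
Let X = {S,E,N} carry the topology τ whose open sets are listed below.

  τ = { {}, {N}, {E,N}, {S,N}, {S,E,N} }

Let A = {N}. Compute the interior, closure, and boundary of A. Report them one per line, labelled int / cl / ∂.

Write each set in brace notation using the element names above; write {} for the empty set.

int(A) = {N}
cl(A)  = {S,E,N}
∂A     = {S,E}

interior: largest open inside A is {N} (from {}, {N})
cl via duality: int({S,E}) = {}, so X∖{} = {S,E,N}
cl∖int = {S,E}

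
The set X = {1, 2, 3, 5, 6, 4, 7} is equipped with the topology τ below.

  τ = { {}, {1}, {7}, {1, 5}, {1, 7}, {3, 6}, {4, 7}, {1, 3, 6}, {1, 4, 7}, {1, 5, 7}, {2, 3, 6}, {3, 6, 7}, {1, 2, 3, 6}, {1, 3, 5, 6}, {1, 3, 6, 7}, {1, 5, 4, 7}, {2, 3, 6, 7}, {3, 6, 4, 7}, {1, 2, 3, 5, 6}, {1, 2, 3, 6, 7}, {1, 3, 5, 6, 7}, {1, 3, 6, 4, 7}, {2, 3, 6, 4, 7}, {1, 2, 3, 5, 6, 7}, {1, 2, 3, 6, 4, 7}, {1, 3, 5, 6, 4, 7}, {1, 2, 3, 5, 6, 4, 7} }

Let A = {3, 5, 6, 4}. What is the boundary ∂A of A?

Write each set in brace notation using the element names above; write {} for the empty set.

{2, 5, 4}

open subsets of A: {}, {3, 6}; so int(A) = {3, 6}
closure: X∖int(X∖A) = X∖{1, 7} = {2, 3, 5, 6, 4}
∂A = {2, 3, 5, 6, 4} minus {3, 6} = {2, 5, 4}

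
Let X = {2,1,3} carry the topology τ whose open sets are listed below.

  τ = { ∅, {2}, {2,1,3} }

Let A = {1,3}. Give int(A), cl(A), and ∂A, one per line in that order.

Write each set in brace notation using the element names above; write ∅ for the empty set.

int(A) = ∅
cl(A)  = {1,3}
∂A     = {1,3}

interior: largest open inside A is ∅ (from ∅)
cl via duality: int({2}) = {2}, so X∖{2} = {1,3}
cl∖int = {1,3}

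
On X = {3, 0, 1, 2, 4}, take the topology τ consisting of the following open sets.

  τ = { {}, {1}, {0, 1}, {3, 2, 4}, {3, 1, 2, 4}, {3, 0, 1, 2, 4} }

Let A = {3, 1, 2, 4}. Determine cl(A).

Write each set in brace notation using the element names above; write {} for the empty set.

cl via duality: int({0}) = {}, so X∖{} = {3, 0, 1, 2, 4}

{3, 0, 1, 2, 4}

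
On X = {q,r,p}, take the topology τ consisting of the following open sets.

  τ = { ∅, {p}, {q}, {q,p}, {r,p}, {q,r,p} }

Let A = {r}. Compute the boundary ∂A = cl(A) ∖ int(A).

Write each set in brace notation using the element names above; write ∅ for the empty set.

{r}

U open, U⊆A: ∅. int(A) = ⋃ = ∅
X∖A={q,p}, int(X∖A)={q,p}, hence cl(A)={r}
∂A: remove int from cl → {r}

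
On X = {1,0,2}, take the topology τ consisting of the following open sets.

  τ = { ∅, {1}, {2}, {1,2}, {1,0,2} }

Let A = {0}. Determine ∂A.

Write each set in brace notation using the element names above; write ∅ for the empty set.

opens ⊆ A: ∅; union → int = ∅
complement {1,2}; its interior {1,2}; cl(A) = X∖{1,2} = {0}
boundary = {0} ∖ ∅ = {0}

{0}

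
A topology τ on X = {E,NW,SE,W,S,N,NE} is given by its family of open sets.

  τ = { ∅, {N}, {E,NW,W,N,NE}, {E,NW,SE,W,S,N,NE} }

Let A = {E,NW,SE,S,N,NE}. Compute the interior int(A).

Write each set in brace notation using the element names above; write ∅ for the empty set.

U open, U⊆A: ∅, {N}. int(A) = ⋃ = {N}

{N}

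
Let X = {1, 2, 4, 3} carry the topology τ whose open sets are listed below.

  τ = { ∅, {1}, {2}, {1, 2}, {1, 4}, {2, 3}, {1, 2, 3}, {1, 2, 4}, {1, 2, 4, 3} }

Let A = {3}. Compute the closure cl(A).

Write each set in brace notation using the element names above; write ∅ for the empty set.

{3}

cl via duality: int({1, 2, 4}) = {1, 2, 4}, so X∖{1, 2, 4} = {3}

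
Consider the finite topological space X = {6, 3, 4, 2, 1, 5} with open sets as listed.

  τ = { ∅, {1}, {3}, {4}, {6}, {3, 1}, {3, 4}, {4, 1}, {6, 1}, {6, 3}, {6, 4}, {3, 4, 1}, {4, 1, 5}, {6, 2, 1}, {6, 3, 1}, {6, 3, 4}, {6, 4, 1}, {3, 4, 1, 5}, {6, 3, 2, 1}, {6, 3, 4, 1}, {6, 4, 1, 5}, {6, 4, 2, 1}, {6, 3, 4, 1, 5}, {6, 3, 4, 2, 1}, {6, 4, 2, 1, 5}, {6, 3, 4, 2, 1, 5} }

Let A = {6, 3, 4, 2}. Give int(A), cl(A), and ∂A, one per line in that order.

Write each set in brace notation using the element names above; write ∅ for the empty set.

interior: largest open inside A is {6, 3, 4} (from ∅, {6}, {4}, {3}, {3, 4}, {6, 3}, {6, 4}, {6, 3, 4})
cl via duality: int({1, 5}) = {1}, so X∖{1} = {6, 3, 4, 2, 5}
cl∖int = {2, 5}

int(A) = {6, 3, 4}
cl(A)  = {6, 3, 4, 2, 5}
∂A     = {2, 5}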